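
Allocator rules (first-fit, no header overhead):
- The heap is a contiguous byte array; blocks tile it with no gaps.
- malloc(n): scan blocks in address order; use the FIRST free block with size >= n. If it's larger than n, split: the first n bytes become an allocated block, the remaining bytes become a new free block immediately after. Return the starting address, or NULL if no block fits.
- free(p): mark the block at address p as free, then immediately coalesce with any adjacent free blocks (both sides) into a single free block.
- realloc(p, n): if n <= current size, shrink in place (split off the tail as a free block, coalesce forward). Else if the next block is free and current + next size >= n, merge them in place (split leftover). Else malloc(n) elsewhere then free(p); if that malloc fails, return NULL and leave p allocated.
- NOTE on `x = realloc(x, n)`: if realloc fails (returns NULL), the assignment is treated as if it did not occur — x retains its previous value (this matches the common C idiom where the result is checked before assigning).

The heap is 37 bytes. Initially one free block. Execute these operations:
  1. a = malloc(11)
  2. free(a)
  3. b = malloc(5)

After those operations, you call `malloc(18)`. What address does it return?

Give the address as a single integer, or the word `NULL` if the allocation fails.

Answer: 5

Derivation:
Op 1: a = malloc(11) -> a = 0; heap: [0-10 ALLOC][11-36 FREE]
Op 2: free(a) -> (freed a); heap: [0-36 FREE]
Op 3: b = malloc(5) -> b = 0; heap: [0-4 ALLOC][5-36 FREE]
malloc(18): first-fit scan over [0-4 ALLOC][5-36 FREE] -> 5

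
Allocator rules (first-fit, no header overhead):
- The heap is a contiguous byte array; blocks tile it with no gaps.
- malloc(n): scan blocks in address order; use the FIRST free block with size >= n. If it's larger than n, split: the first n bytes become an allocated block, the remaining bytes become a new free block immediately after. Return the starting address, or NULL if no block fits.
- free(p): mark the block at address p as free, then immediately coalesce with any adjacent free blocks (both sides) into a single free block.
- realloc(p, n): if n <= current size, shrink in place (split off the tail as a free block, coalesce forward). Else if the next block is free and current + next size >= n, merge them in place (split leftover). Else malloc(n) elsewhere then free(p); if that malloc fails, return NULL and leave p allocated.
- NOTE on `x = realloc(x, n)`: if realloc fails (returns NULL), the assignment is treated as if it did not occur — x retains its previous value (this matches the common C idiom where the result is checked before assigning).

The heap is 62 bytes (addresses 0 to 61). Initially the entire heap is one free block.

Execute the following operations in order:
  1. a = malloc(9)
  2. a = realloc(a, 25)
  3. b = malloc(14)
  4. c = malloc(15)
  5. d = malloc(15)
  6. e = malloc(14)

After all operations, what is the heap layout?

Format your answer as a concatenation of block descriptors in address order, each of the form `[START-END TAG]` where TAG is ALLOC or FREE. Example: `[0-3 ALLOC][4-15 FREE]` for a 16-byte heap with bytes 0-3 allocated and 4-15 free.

Answer: [0-24 ALLOC][25-38 ALLOC][39-53 ALLOC][54-61 FREE]

Derivation:
Op 1: a = malloc(9) -> a = 0; heap: [0-8 ALLOC][9-61 FREE]
Op 2: a = realloc(a, 25) -> a = 0; heap: [0-24 ALLOC][25-61 FREE]
Op 3: b = malloc(14) -> b = 25; heap: [0-24 ALLOC][25-38 ALLOC][39-61 FREE]
Op 4: c = malloc(15) -> c = 39; heap: [0-24 ALLOC][25-38 ALLOC][39-53 ALLOC][54-61 FREE]
Op 5: d = malloc(15) -> d = NULL; heap: [0-24 ALLOC][25-38 ALLOC][39-53 ALLOC][54-61 FREE]
Op 6: e = malloc(14) -> e = NULL; heap: [0-24 ALLOC][25-38 ALLOC][39-53 ALLOC][54-61 FREE]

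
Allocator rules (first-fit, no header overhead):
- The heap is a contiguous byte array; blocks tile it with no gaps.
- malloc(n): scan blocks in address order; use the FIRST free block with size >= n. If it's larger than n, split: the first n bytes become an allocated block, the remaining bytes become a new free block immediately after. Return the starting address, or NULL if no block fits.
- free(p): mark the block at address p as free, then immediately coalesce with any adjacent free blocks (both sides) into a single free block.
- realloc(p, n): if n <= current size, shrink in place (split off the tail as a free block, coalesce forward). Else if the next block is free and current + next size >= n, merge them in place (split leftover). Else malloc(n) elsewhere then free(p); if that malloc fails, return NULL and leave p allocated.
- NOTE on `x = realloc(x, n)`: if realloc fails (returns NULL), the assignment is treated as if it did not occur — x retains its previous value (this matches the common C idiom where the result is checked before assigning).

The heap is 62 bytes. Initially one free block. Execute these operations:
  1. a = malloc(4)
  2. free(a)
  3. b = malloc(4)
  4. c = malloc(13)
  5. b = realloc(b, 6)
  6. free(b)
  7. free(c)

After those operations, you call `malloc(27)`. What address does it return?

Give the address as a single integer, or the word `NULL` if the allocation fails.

Answer: 0

Derivation:
Op 1: a = malloc(4) -> a = 0; heap: [0-3 ALLOC][4-61 FREE]
Op 2: free(a) -> (freed a); heap: [0-61 FREE]
Op 3: b = malloc(4) -> b = 0; heap: [0-3 ALLOC][4-61 FREE]
Op 4: c = malloc(13) -> c = 4; heap: [0-3 ALLOC][4-16 ALLOC][17-61 FREE]
Op 5: b = realloc(b, 6) -> b = 17; heap: [0-3 FREE][4-16 ALLOC][17-22 ALLOC][23-61 FREE]
Op 6: free(b) -> (freed b); heap: [0-3 FREE][4-16 ALLOC][17-61 FREE]
Op 7: free(c) -> (freed c); heap: [0-61 FREE]
malloc(27): first-fit scan over [0-61 FREE] -> 0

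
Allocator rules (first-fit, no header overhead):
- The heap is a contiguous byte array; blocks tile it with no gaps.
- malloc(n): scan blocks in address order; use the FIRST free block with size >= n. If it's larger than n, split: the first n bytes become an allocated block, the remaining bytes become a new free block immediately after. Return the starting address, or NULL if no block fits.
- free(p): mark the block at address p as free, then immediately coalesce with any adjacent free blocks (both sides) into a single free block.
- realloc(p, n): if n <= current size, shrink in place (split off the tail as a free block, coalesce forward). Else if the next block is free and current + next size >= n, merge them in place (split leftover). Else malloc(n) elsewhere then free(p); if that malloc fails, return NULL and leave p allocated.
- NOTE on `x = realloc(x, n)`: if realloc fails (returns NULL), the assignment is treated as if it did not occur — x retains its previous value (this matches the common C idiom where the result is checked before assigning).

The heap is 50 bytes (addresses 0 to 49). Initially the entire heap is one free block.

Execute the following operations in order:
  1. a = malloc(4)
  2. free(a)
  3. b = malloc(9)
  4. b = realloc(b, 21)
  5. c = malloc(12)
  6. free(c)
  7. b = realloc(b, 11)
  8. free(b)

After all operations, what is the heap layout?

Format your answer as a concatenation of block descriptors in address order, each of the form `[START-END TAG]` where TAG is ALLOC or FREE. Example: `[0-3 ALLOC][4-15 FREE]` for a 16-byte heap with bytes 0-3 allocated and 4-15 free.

Op 1: a = malloc(4) -> a = 0; heap: [0-3 ALLOC][4-49 FREE]
Op 2: free(a) -> (freed a); heap: [0-49 FREE]
Op 3: b = malloc(9) -> b = 0; heap: [0-8 ALLOC][9-49 FREE]
Op 4: b = realloc(b, 21) -> b = 0; heap: [0-20 ALLOC][21-49 FREE]
Op 5: c = malloc(12) -> c = 21; heap: [0-20 ALLOC][21-32 ALLOC][33-49 FREE]
Op 6: free(c) -> (freed c); heap: [0-20 ALLOC][21-49 FREE]
Op 7: b = realloc(b, 11) -> b = 0; heap: [0-10 ALLOC][11-49 FREE]
Op 8: free(b) -> (freed b); heap: [0-49 FREE]

Answer: [0-49 FREE]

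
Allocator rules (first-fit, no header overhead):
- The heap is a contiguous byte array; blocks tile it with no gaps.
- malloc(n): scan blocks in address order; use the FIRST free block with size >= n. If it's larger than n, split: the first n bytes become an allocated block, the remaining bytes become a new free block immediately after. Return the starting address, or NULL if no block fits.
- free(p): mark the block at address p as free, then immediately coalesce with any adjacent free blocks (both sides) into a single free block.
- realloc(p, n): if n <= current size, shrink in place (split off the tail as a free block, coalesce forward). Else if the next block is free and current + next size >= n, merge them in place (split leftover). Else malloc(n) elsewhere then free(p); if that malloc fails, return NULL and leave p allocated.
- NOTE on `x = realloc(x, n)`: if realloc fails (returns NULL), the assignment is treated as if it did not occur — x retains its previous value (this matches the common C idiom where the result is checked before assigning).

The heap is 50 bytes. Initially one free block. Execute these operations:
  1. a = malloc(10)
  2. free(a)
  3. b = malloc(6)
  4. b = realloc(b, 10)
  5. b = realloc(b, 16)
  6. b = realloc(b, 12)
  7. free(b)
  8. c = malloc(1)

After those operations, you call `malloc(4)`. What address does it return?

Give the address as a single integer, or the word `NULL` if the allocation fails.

Op 1: a = malloc(10) -> a = 0; heap: [0-9 ALLOC][10-49 FREE]
Op 2: free(a) -> (freed a); heap: [0-49 FREE]
Op 3: b = malloc(6) -> b = 0; heap: [0-5 ALLOC][6-49 FREE]
Op 4: b = realloc(b, 10) -> b = 0; heap: [0-9 ALLOC][10-49 FREE]
Op 5: b = realloc(b, 16) -> b = 0; heap: [0-15 ALLOC][16-49 FREE]
Op 6: b = realloc(b, 12) -> b = 0; heap: [0-11 ALLOC][12-49 FREE]
Op 7: free(b) -> (freed b); heap: [0-49 FREE]
Op 8: c = malloc(1) -> c = 0; heap: [0-0 ALLOC][1-49 FREE]
malloc(4): first-fit scan over [0-0 ALLOC][1-49 FREE] -> 1

Answer: 1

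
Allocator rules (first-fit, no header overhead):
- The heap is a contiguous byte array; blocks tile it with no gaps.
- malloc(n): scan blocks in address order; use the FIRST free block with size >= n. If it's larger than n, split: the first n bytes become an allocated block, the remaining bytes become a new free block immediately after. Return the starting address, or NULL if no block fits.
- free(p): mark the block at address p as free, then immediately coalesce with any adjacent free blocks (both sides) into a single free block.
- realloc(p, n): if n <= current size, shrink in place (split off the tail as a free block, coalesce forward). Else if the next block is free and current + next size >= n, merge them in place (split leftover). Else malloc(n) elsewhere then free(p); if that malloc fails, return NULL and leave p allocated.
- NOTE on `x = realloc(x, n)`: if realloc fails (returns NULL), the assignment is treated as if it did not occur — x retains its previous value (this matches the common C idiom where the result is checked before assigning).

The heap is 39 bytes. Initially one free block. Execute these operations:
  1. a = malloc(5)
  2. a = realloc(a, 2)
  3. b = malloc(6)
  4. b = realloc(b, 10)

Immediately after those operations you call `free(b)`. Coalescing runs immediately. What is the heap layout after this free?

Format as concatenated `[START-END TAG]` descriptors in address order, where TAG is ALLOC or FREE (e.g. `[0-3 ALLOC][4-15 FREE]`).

Answer: [0-1 ALLOC][2-38 FREE]

Derivation:
Op 1: a = malloc(5) -> a = 0; heap: [0-4 ALLOC][5-38 FREE]
Op 2: a = realloc(a, 2) -> a = 0; heap: [0-1 ALLOC][2-38 FREE]
Op 3: b = malloc(6) -> b = 2; heap: [0-1 ALLOC][2-7 ALLOC][8-38 FREE]
Op 4: b = realloc(b, 10) -> b = 2; heap: [0-1 ALLOC][2-11 ALLOC][12-38 FREE]
free(b): b = 2 -> block [2-11 ALLOC]; mark free, coalesce with adjacent free neighbors -> [0-1 ALLOC][2-38 FREE]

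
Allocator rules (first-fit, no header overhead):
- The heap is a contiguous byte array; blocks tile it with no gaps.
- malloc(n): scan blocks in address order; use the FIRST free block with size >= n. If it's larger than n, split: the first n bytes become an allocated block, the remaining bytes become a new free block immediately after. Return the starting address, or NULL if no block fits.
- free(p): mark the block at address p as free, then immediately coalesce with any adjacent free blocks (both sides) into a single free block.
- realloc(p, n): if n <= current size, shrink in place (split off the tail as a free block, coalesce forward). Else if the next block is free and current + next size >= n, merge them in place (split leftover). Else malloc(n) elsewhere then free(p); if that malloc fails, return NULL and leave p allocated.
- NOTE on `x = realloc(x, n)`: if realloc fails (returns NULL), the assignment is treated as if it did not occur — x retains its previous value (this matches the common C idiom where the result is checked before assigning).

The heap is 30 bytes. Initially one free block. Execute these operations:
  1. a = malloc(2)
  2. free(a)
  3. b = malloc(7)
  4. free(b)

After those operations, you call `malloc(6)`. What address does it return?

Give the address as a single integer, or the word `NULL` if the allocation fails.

Op 1: a = malloc(2) -> a = 0; heap: [0-1 ALLOC][2-29 FREE]
Op 2: free(a) -> (freed a); heap: [0-29 FREE]
Op 3: b = malloc(7) -> b = 0; heap: [0-6 ALLOC][7-29 FREE]
Op 4: free(b) -> (freed b); heap: [0-29 FREE]
malloc(6): first-fit scan over [0-29 FREE] -> 0

Answer: 0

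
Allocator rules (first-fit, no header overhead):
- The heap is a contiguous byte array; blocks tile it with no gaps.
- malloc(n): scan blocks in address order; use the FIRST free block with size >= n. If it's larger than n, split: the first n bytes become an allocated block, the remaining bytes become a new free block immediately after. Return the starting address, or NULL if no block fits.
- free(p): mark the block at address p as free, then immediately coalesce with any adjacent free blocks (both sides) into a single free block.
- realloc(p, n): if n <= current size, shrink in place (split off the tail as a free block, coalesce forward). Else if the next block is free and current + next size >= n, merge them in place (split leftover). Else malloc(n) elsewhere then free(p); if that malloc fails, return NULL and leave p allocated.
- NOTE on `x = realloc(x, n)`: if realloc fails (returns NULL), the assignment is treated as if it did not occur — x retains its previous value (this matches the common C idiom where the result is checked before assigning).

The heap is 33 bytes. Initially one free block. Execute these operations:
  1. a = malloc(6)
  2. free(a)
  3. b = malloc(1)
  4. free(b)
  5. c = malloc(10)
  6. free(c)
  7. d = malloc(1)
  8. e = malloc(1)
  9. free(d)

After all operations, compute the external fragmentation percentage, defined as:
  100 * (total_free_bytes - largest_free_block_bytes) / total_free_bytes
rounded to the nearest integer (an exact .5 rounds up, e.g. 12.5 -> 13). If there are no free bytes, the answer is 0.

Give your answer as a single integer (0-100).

Op 1: a = malloc(6) -> a = 0; heap: [0-5 ALLOC][6-32 FREE]
Op 2: free(a) -> (freed a); heap: [0-32 FREE]
Op 3: b = malloc(1) -> b = 0; heap: [0-0 ALLOC][1-32 FREE]
Op 4: free(b) -> (freed b); heap: [0-32 FREE]
Op 5: c = malloc(10) -> c = 0; heap: [0-9 ALLOC][10-32 FREE]
Op 6: free(c) -> (freed c); heap: [0-32 FREE]
Op 7: d = malloc(1) -> d = 0; heap: [0-0 ALLOC][1-32 FREE]
Op 8: e = malloc(1) -> e = 1; heap: [0-0 ALLOC][1-1 ALLOC][2-32 FREE]
Op 9: free(d) -> (freed d); heap: [0-0 FREE][1-1 ALLOC][2-32 FREE]
Free blocks: [1 31] total_free=32 largest=31 -> 100*(32-31)/32 = 100/32 = 3.125 -> rounds to 3

Answer: 3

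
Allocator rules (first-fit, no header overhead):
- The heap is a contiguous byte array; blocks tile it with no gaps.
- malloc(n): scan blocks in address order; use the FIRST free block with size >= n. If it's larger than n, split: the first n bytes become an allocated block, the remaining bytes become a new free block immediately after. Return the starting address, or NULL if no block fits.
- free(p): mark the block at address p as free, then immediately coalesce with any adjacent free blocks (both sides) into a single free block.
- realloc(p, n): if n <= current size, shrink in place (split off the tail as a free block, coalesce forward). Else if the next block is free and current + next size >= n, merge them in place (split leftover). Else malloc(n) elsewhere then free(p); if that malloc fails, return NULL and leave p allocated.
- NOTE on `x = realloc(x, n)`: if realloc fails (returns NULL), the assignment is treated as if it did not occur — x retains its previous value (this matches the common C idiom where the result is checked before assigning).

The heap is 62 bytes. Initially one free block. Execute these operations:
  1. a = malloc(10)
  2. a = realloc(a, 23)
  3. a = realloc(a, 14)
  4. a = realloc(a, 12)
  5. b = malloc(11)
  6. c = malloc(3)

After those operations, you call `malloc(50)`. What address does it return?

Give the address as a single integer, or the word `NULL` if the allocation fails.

Answer: NULL

Derivation:
Op 1: a = malloc(10) -> a = 0; heap: [0-9 ALLOC][10-61 FREE]
Op 2: a = realloc(a, 23) -> a = 0; heap: [0-22 ALLOC][23-61 FREE]
Op 3: a = realloc(a, 14) -> a = 0; heap: [0-13 ALLOC][14-61 FREE]
Op 4: a = realloc(a, 12) -> a = 0; heap: [0-11 ALLOC][12-61 FREE]
Op 5: b = malloc(11) -> b = 12; heap: [0-11 ALLOC][12-22 ALLOC][23-61 FREE]
Op 6: c = malloc(3) -> c = 23; heap: [0-11 ALLOC][12-22 ALLOC][23-25 ALLOC][26-61 FREE]
malloc(50): first-fit scan over [0-11 ALLOC][12-22 ALLOC][23-25 ALLOC][26-61 FREE] -> NULL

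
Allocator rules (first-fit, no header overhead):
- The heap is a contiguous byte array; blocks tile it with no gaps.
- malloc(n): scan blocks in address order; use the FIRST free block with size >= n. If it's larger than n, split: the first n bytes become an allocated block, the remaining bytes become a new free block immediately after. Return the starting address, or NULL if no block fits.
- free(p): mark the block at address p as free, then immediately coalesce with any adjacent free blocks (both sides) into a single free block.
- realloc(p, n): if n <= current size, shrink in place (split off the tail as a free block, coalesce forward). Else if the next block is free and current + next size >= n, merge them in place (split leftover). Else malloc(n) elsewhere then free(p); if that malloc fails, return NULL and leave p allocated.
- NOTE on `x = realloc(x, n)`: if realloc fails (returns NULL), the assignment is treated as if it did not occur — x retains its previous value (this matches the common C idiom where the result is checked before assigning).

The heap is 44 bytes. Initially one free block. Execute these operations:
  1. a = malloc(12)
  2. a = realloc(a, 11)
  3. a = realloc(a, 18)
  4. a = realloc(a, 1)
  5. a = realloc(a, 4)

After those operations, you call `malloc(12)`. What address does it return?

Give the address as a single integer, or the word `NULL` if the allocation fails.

Answer: 4

Derivation:
Op 1: a = malloc(12) -> a = 0; heap: [0-11 ALLOC][12-43 FREE]
Op 2: a = realloc(a, 11) -> a = 0; heap: [0-10 ALLOC][11-43 FREE]
Op 3: a = realloc(a, 18) -> a = 0; heap: [0-17 ALLOC][18-43 FREE]
Op 4: a = realloc(a, 1) -> a = 0; heap: [0-0 ALLOC][1-43 FREE]
Op 5: a = realloc(a, 4) -> a = 0; heap: [0-3 ALLOC][4-43 FREE]
malloc(12): first-fit scan over [0-3 ALLOC][4-43 FREE] -> 4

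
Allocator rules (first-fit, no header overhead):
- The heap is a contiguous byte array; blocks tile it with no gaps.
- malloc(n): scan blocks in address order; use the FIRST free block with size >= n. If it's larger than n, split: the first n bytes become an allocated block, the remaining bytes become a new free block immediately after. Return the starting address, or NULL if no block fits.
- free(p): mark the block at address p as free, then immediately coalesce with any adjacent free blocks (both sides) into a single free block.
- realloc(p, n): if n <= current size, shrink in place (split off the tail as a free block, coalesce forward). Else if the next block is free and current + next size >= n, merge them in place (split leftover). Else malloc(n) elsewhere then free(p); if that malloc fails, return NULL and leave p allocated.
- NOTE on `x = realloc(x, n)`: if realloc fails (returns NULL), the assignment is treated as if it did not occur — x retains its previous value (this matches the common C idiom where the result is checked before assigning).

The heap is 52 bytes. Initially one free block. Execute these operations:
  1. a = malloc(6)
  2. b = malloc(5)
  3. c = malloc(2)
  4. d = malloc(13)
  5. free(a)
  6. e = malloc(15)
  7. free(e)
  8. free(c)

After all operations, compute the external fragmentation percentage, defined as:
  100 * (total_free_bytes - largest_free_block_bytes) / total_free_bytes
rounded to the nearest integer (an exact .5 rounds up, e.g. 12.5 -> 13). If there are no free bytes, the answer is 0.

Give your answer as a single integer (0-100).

Op 1: a = malloc(6) -> a = 0; heap: [0-5 ALLOC][6-51 FREE]
Op 2: b = malloc(5) -> b = 6; heap: [0-5 ALLOC][6-10 ALLOC][11-51 FREE]
Op 3: c = malloc(2) -> c = 11; heap: [0-5 ALLOC][6-10 ALLOC][11-12 ALLOC][13-51 FREE]
Op 4: d = malloc(13) -> d = 13; heap: [0-5 ALLOC][6-10 ALLOC][11-12 ALLOC][13-25 ALLOC][26-51 FREE]
Op 5: free(a) -> (freed a); heap: [0-5 FREE][6-10 ALLOC][11-12 ALLOC][13-25 ALLOC][26-51 FREE]
Op 6: e = malloc(15) -> e = 26; heap: [0-5 FREE][6-10 ALLOC][11-12 ALLOC][13-25 ALLOC][26-40 ALLOC][41-51 FREE]
Op 7: free(e) -> (freed e); heap: [0-5 FREE][6-10 ALLOC][11-12 ALLOC][13-25 ALLOC][26-51 FREE]
Op 8: free(c) -> (freed c); heap: [0-5 FREE][6-10 ALLOC][11-12 FREE][13-25 ALLOC][26-51 FREE]
Free blocks: [6 2 26] total_free=34 largest=26 -> 100*(34-26)/34 = 800/34 ≈ 23.529 -> rounds to 24

Answer: 24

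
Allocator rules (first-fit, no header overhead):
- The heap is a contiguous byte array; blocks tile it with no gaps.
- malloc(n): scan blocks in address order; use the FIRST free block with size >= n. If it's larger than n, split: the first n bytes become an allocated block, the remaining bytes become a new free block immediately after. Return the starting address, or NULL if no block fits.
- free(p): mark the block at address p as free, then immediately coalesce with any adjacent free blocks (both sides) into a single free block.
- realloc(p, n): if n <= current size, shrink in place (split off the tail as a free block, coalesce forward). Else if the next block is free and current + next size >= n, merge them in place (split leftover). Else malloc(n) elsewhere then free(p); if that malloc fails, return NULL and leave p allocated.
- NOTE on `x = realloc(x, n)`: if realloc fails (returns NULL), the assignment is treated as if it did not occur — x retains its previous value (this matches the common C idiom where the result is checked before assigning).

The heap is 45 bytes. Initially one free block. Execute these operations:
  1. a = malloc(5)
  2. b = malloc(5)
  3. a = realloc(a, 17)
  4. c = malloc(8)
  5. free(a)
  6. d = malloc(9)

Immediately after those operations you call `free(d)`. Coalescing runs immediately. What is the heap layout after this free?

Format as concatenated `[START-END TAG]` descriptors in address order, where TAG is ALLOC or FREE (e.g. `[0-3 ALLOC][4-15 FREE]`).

Op 1: a = malloc(5) -> a = 0; heap: [0-4 ALLOC][5-44 FREE]
Op 2: b = malloc(5) -> b = 5; heap: [0-4 ALLOC][5-9 ALLOC][10-44 FREE]
Op 3: a = realloc(a, 17) -> a = 10; heap: [0-4 FREE][5-9 ALLOC][10-26 ALLOC][27-44 FREE]
Op 4: c = malloc(8) -> c = 27; heap: [0-4 FREE][5-9 ALLOC][10-26 ALLOC][27-34 ALLOC][35-44 FREE]
Op 5: free(a) -> (freed a); heap: [0-4 FREE][5-9 ALLOC][10-26 FREE][27-34 ALLOC][35-44 FREE]
Op 6: d = malloc(9) -> d = 10; heap: [0-4 FREE][5-9 ALLOC][10-18 ALLOC][19-26 FREE][27-34 ALLOC][35-44 FREE]
free(d): d = 10 -> block [10-18 ALLOC]; mark free, coalesce with adjacent free neighbors -> [0-4 FREE][5-9 ALLOC][10-26 FREE][27-34 ALLOC][35-44 FREE]

Answer: [0-4 FREE][5-9 ALLOC][10-26 FREE][27-34 ALLOC][35-44 FREE]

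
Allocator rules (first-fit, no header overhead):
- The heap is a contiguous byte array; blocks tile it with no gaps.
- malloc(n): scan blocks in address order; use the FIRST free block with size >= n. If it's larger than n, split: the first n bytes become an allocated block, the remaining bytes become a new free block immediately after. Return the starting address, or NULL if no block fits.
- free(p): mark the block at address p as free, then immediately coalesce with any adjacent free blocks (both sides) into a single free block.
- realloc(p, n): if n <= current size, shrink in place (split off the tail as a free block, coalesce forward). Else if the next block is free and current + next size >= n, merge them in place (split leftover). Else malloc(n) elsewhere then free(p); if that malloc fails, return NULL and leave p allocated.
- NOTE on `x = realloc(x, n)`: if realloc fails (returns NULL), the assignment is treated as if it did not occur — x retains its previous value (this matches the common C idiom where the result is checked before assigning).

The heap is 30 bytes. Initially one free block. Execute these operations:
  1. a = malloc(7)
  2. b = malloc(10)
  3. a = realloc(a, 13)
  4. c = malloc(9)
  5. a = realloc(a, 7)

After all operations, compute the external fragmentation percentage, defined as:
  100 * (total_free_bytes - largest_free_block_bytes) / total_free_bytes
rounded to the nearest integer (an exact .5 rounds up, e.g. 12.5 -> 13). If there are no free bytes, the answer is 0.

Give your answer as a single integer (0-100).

Answer: 46

Derivation:
Op 1: a = malloc(7) -> a = 0; heap: [0-6 ALLOC][7-29 FREE]
Op 2: b = malloc(10) -> b = 7; heap: [0-6 ALLOC][7-16 ALLOC][17-29 FREE]
Op 3: a = realloc(a, 13) -> a = 17; heap: [0-6 FREE][7-16 ALLOC][17-29 ALLOC]
Op 4: c = malloc(9) -> c = NULL; heap: [0-6 FREE][7-16 ALLOC][17-29 ALLOC]
Op 5: a = realloc(a, 7) -> a = 17; heap: [0-6 FREE][7-16 ALLOC][17-23 ALLOC][24-29 FREE]
Free blocks: [7 6] total_free=13 largest=7 -> 100*(13-7)/13 = 600/13 ≈ 46.154 -> rounds to 46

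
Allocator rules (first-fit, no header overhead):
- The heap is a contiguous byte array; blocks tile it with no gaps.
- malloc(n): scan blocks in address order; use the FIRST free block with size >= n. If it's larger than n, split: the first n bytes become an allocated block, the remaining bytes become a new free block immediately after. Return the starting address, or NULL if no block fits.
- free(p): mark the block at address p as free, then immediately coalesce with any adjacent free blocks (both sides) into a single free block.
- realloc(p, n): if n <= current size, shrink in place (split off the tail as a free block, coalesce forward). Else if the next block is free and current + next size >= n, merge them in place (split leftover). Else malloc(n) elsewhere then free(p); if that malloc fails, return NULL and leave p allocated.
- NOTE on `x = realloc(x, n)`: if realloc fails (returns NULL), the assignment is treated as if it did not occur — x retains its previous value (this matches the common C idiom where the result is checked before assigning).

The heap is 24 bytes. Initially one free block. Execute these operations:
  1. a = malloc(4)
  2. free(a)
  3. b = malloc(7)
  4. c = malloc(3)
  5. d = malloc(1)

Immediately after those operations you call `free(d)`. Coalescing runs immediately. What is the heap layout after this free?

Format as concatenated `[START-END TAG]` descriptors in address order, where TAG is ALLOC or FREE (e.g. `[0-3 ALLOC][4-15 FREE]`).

Answer: [0-6 ALLOC][7-9 ALLOC][10-23 FREE]

Derivation:
Op 1: a = malloc(4) -> a = 0; heap: [0-3 ALLOC][4-23 FREE]
Op 2: free(a) -> (freed a); heap: [0-23 FREE]
Op 3: b = malloc(7) -> b = 0; heap: [0-6 ALLOC][7-23 FREE]
Op 4: c = malloc(3) -> c = 7; heap: [0-6 ALLOC][7-9 ALLOC][10-23 FREE]
Op 5: d = malloc(1) -> d = 10; heap: [0-6 ALLOC][7-9 ALLOC][10-10 ALLOC][11-23 FREE]
free(d): d = 10 -> block [10-10 ALLOC]; mark free, coalesce with adjacent free neighbors -> [0-6 ALLOC][7-9 ALLOC][10-23 FREE]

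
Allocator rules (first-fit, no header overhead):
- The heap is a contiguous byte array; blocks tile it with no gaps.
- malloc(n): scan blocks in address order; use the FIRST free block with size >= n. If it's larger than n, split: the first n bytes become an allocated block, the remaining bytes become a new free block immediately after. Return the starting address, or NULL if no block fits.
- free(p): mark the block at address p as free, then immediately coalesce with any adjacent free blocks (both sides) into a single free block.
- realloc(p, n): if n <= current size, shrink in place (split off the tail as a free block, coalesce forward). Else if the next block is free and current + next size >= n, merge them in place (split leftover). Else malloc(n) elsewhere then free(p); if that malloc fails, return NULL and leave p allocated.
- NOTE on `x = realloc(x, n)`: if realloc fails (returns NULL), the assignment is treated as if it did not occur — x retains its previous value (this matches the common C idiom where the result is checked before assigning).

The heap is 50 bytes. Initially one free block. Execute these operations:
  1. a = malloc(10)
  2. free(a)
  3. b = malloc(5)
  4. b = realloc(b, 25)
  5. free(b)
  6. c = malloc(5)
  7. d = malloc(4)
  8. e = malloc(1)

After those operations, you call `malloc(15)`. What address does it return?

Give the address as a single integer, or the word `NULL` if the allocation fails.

Answer: 10

Derivation:
Op 1: a = malloc(10) -> a = 0; heap: [0-9 ALLOC][10-49 FREE]
Op 2: free(a) -> (freed a); heap: [0-49 FREE]
Op 3: b = malloc(5) -> b = 0; heap: [0-4 ALLOC][5-49 FREE]
Op 4: b = realloc(b, 25) -> b = 0; heap: [0-24 ALLOC][25-49 FREE]
Op 5: free(b) -> (freed b); heap: [0-49 FREE]
Op 6: c = malloc(5) -> c = 0; heap: [0-4 ALLOC][5-49 FREE]
Op 7: d = malloc(4) -> d = 5; heap: [0-4 ALLOC][5-8 ALLOC][9-49 FREE]
Op 8: e = malloc(1) -> e = 9; heap: [0-4 ALLOC][5-8 ALLOC][9-9 ALLOC][10-49 FREE]
malloc(15): first-fit scan over [0-4 ALLOC][5-8 ALLOC][9-9 ALLOC][10-49 FREE] -> 10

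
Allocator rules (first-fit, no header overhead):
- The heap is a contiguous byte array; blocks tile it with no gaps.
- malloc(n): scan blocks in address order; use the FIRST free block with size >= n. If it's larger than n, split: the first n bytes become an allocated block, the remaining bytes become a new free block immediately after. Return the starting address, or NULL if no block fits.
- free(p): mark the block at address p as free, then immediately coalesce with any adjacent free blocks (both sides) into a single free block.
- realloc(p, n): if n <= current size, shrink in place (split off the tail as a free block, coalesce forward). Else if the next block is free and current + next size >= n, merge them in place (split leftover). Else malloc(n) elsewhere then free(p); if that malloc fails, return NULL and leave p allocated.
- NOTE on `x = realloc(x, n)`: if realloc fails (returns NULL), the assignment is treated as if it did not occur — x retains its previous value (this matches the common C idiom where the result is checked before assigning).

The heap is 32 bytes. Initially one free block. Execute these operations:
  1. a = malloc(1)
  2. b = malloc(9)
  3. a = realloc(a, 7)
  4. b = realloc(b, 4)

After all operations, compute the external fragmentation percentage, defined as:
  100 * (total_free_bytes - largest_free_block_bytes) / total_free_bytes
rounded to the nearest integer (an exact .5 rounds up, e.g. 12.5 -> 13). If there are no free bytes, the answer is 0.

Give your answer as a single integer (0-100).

Answer: 29

Derivation:
Op 1: a = malloc(1) -> a = 0; heap: [0-0 ALLOC][1-31 FREE]
Op 2: b = malloc(9) -> b = 1; heap: [0-0 ALLOC][1-9 ALLOC][10-31 FREE]
Op 3: a = realloc(a, 7) -> a = 10; heap: [0-0 FREE][1-9 ALLOC][10-16 ALLOC][17-31 FREE]
Op 4: b = realloc(b, 4) -> b = 1; heap: [0-0 FREE][1-4 ALLOC][5-9 FREE][10-16 ALLOC][17-31 FREE]
Free blocks: [1 5 15] total_free=21 largest=15 -> 100*(21-15)/21 = 600/21 ≈ 28.571 -> rounds to 29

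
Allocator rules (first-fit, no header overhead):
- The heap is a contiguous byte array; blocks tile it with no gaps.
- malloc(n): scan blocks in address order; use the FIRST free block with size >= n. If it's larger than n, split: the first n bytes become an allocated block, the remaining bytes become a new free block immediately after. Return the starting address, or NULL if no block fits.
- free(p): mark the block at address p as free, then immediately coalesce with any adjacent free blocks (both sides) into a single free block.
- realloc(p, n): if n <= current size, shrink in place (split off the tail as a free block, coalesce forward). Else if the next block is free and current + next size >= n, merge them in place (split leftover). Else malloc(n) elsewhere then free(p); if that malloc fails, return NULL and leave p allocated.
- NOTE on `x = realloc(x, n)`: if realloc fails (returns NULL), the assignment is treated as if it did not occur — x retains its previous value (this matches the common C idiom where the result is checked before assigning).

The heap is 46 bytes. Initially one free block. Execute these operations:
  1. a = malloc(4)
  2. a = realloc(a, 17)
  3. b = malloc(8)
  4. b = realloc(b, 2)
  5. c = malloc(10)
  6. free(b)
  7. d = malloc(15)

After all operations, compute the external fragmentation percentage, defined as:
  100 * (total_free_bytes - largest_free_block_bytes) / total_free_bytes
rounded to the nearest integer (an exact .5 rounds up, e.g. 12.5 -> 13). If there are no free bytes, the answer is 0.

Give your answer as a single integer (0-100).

Answer: 50

Derivation:
Op 1: a = malloc(4) -> a = 0; heap: [0-3 ALLOC][4-45 FREE]
Op 2: a = realloc(a, 17) -> a = 0; heap: [0-16 ALLOC][17-45 FREE]
Op 3: b = malloc(8) -> b = 17; heap: [0-16 ALLOC][17-24 ALLOC][25-45 FREE]
Op 4: b = realloc(b, 2) -> b = 17; heap: [0-16 ALLOC][17-18 ALLOC][19-45 FREE]
Op 5: c = malloc(10) -> c = 19; heap: [0-16 ALLOC][17-18 ALLOC][19-28 ALLOC][29-45 FREE]
Op 6: free(b) -> (freed b); heap: [0-16 ALLOC][17-18 FREE][19-28 ALLOC][29-45 FREE]
Op 7: d = malloc(15) -> d = 29; heap: [0-16 ALLOC][17-18 FREE][19-28 ALLOC][29-43 ALLOC][44-45 FREE]
Free blocks: [2 2] total_free=4 largest=2 -> 100*(4-2)/4 = 200/4 = 50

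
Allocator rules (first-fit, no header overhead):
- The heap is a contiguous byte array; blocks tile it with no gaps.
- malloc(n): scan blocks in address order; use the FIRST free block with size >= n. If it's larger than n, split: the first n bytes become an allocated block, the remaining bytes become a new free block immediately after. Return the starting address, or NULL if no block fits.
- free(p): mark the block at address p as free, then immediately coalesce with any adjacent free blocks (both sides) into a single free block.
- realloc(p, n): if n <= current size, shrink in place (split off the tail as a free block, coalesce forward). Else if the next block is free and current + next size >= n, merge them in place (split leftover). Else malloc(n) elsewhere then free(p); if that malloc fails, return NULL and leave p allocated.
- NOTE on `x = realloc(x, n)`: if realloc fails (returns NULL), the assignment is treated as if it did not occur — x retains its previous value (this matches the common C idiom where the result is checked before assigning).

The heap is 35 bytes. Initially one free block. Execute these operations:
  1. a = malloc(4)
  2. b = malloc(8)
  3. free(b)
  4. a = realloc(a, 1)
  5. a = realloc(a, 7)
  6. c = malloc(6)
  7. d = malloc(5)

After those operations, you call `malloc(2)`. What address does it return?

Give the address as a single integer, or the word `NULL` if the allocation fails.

Op 1: a = malloc(4) -> a = 0; heap: [0-3 ALLOC][4-34 FREE]
Op 2: b = malloc(8) -> b = 4; heap: [0-3 ALLOC][4-11 ALLOC][12-34 FREE]
Op 3: free(b) -> (freed b); heap: [0-3 ALLOC][4-34 FREE]
Op 4: a = realloc(a, 1) -> a = 0; heap: [0-0 ALLOC][1-34 FREE]
Op 5: a = realloc(a, 7) -> a = 0; heap: [0-6 ALLOC][7-34 FREE]
Op 6: c = malloc(6) -> c = 7; heap: [0-6 ALLOC][7-12 ALLOC][13-34 FREE]
Op 7: d = malloc(5) -> d = 13; heap: [0-6 ALLOC][7-12 ALLOC][13-17 ALLOC][18-34 FREE]
malloc(2): first-fit scan over [0-6 ALLOC][7-12 ALLOC][13-17 ALLOC][18-34 FREE] -> 18

Answer: 18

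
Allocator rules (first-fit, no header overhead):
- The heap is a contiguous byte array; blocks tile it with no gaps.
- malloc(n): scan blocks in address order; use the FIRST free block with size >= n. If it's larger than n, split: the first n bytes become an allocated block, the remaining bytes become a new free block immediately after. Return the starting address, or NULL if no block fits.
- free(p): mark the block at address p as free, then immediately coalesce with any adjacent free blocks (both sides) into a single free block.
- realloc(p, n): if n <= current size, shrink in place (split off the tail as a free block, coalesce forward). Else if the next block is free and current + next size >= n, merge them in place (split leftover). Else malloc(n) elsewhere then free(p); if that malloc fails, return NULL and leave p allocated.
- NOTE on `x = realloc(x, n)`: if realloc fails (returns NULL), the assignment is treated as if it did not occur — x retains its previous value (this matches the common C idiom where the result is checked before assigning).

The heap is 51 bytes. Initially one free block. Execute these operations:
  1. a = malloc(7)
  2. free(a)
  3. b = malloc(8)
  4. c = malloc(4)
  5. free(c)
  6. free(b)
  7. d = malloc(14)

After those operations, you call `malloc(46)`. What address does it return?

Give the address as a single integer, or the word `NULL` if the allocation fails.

Op 1: a = malloc(7) -> a = 0; heap: [0-6 ALLOC][7-50 FREE]
Op 2: free(a) -> (freed a); heap: [0-50 FREE]
Op 3: b = malloc(8) -> b = 0; heap: [0-7 ALLOC][8-50 FREE]
Op 4: c = malloc(4) -> c = 8; heap: [0-7 ALLOC][8-11 ALLOC][12-50 FREE]
Op 5: free(c) -> (freed c); heap: [0-7 ALLOC][8-50 FREE]
Op 6: free(b) -> (freed b); heap: [0-50 FREE]
Op 7: d = malloc(14) -> d = 0; heap: [0-13 ALLOC][14-50 FREE]
malloc(46): first-fit scan over [0-13 ALLOC][14-50 FREE] -> NULL

Answer: NULL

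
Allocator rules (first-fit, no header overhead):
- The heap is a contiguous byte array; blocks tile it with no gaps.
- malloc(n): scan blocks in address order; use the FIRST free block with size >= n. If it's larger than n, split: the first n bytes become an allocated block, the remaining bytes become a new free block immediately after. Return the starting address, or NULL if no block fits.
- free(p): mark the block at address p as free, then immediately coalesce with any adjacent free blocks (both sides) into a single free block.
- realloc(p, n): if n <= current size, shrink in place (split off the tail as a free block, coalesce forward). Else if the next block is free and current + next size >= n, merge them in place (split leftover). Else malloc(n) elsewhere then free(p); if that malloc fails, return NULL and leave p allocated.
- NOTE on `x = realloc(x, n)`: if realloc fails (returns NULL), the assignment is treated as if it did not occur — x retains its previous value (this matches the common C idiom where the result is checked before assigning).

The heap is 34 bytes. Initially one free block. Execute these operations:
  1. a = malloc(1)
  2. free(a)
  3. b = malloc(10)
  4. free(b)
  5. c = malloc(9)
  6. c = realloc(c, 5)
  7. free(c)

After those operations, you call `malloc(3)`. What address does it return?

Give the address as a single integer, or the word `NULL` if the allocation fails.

Op 1: a = malloc(1) -> a = 0; heap: [0-0 ALLOC][1-33 FREE]
Op 2: free(a) -> (freed a); heap: [0-33 FREE]
Op 3: b = malloc(10) -> b = 0; heap: [0-9 ALLOC][10-33 FREE]
Op 4: free(b) -> (freed b); heap: [0-33 FREE]
Op 5: c = malloc(9) -> c = 0; heap: [0-8 ALLOC][9-33 FREE]
Op 6: c = realloc(c, 5) -> c = 0; heap: [0-4 ALLOC][5-33 FREE]
Op 7: free(c) -> (freed c); heap: [0-33 FREE]
malloc(3): first-fit scan over [0-33 FREE] -> 0

Answer: 0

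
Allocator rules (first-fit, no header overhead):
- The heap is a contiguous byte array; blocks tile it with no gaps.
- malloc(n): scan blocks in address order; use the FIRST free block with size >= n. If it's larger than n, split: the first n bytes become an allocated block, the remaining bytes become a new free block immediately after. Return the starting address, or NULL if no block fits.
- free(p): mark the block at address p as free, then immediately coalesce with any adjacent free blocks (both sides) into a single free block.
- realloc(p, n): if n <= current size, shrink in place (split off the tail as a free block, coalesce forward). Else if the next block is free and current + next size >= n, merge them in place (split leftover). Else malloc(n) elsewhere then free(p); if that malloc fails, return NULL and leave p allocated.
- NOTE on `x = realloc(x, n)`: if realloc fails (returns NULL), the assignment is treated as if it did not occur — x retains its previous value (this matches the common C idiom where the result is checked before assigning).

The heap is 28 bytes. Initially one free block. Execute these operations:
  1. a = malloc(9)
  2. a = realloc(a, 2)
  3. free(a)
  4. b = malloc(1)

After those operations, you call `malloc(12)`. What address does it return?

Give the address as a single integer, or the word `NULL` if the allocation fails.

Answer: 1

Derivation:
Op 1: a = malloc(9) -> a = 0; heap: [0-8 ALLOC][9-27 FREE]
Op 2: a = realloc(a, 2) -> a = 0; heap: [0-1 ALLOC][2-27 FREE]
Op 3: free(a) -> (freed a); heap: [0-27 FREE]
Op 4: b = malloc(1) -> b = 0; heap: [0-0 ALLOC][1-27 FREE]
malloc(12): first-fit scan over [0-0 ALLOC][1-27 FREE] -> 1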